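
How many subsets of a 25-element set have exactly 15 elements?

3268760

Choose the 15 positions: C(25,15) = 3268760.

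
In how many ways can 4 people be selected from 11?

This is C(11,4) = 330.

330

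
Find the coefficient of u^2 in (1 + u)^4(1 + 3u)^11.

633

Coefficient of u^2 = Σ_{j} C(4,j)·1^j·C(11,2-j)·3^(2-j) for j from 0 to 2.
= 495 + 132 + 6 = 633.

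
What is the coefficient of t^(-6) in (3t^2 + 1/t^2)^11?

26730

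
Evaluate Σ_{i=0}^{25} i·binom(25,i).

419430400

Differentiating (1+x)^25 and setting x=1: Σ i·C(25,i) = 25·2^24 = 419430400.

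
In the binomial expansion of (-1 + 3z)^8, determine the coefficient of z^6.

20412

The general term is C(8,j)·(-1)^j·(3z)^(8-j); the z^6 term has j = 2.
C(8,2) = 28.
Coefficient = C(8,2) · 3^6 = 28 · 729 = 20412.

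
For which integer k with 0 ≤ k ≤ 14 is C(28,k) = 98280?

5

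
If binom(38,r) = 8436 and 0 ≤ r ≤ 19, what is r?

3

C(38,r) increases on 0 ≤ r ≤ 19. C(38,2) = 703 and C(38,3) = 8436, so r = 3.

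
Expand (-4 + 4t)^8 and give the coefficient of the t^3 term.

The general term is C(8,j)·(-4)^j·(4t)^(8-j); the t^3 term has j = 5.
C(8,5) = 56.
Coefficient = C(8,5) · (-4)^5 · 4^3 = 56 · (-1024) · 64 = -3670016.

-3670016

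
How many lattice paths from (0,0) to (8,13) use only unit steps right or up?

203490

Each path is a sequence of 21 steps with 8 rights: C(21,8) = 203490.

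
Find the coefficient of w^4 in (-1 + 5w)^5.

-3125

The general term is C(5,j)·(-1)^j·(5w)^(5-j); the w^4 term has j = 1.
C(5,1) = 5.
Coefficient = C(5,1) · (-1)^1 · 5^4 = 5 · (-1) · 625 = -3125.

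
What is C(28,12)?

C(28,12) = (28·27·26·25·24·23·22·21·20·19·18·17) / 12! = 14572069319808000 / 479001600 = 30421755.

30421755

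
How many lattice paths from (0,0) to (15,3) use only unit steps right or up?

816

Each path is a sequence of 18 steps with 15 rights: C(18,15) = 816.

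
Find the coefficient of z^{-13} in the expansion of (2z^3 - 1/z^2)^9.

General term: C(9,j)·(2z^3)^j·(-1/z^2)^(9-j), with z-exponent 3j − 2(9−j) = 5j − 18.
Set 5j − 18 = -13: j = 1.
C(9,1) = 9; 2^1 = 2; (-1)^8 = 1.
Coefficient = 9 · 2 · 1 = 18.

18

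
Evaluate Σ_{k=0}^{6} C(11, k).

1 + 11 + 55 + 165 + 330 + 462 + 462 = 1486.

1486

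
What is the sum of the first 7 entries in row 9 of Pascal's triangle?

466

1 + 9 + 36 + 84 + 126 + 126 + 84 = 466.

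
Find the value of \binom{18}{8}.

43758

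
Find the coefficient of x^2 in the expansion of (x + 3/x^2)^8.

General term: C(8,j)·(x)^j·(3/x^2)^(8-j), with x-exponent 1j − 2(8−j) = 3j − 16.
Set 3j − 16 = 2: j = 6.
C(8,6) = 28; 1^6 = 1; 3^2 = 9.
Coefficient = 28 · 1 · 9 = 252.

252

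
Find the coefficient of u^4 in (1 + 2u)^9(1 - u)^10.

Coefficient of u^4 = Σ_{j} C(9,j)·2^j·C(10,4-j)·(-1)^(4-j) for j from 0 to 4.
= 210 + (-2160) + 6480 + (-6720) + 2016 = -174.

-174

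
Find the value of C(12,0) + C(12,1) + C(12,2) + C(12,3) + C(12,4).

794

1 + 12 + 66 + 220 + 495 = 794.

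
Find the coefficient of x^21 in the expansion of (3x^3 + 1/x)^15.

98513415

General term: C(15,j)·(3x^3)^j·(1/x)^(15-j), with x-exponent 3j − 1(15−j) = 4j − 15.
Set 4j − 15 = 21: j = 9.
C(15,9) = 5005; 3^9 = 19683; 1^6 = 1.
Coefficient = 5005 · 19683 · 1 = 98513415.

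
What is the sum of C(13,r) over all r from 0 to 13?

8192

Setting x = 1 in (1+x)^13 gives Σ C(13,r) = 2^13 = 8192.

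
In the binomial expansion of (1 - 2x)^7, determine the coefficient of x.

-14

The general term is C(7,j)·(1)^j·(-2x)^(7-j); the x^1 term has j = 6.
C(7,6) = 7.
Coefficient = C(7,6) · (-2)^1 = 7 · (-2) = -14.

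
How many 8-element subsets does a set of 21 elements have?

203490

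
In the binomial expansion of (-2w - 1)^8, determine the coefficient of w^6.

1792

The general term is C(8,j)·(-2w)^j·(-1)^(8-j); the w^6 term has j = 6.
C(8,6) = 28.
Coefficient = C(8,6) · (-2)^6 = 28 · 64 = 1792.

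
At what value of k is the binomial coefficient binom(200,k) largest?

C(200,k) is maximized at k = 200/2 = 100.

100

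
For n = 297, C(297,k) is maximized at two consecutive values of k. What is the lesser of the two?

148

For odd n = 297, C(297,k) peaks at k = (n−1)/2 and (n+1)/2; the lesser is 148.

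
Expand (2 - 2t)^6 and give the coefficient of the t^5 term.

The general term is C(6,j)·(2)^j·(-2t)^(6-j); the t^5 term has j = 1.
C(6,1) = 6.
Coefficient = C(6,1) · 2^1 · (-2)^5 = 6 · 2 · (-32) = -384.

-384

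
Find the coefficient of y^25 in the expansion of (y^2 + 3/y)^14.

42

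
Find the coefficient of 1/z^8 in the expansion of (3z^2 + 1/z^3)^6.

General term: C(6,j)·(3z^2)^j·(1/z^3)^(6-j), with z-exponent 2j − 3(6−j) = 5j − 18.
Set 5j − 18 = -8: j = 2.
C(6,2) = 15; 3^2 = 9; 1^4 = 1.
Coefficient = 15 · 9 · 1 = 135.

135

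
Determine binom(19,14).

11628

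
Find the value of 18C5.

C(18,5) = (18·17·16·15·14) / 5! = 1028160 / 120 = 8568.

8568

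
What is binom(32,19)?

347373600

C(32,19) = C(32,13) by symmetry.
C(32,13) = (32·31·30·29·28·27·26·25·24·23·22·21·20) / 13! = 2163102632570880000 / 6227020800 = 347373600.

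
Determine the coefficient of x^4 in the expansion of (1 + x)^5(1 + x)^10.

1365

(1 + x)^5(1 + x)^10 = (1 + x)^15, so the coefficient of x^4 is C(15,4)·1^4 = 1365·1 = 1365.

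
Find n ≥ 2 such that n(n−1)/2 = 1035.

n(n−1)/2 = 1035 ⇒ n(n−1) = 2070. Since 46·45 = 2070, n = 46.

46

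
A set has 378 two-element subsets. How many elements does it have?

28

n(n−1)/2 = 378 ⇒ n(n−1) = 756. Since 28·27 = 756, n = 28.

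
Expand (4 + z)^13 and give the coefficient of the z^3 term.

The general term is C(13,j)·(4)^j·(z)^(13-j); the z^3 term has j = 10.
C(13,10) = 286.
Coefficient = C(13,10) · 4^10 = 286 · 1048576 = 299892736.

299892736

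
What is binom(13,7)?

1716

C(13,7) = C(13,6) by symmetry.
C(13,6) = (13·12·11·10·9·8) / 6! = 1235520 / 720 = 1716.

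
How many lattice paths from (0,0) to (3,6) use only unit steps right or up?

84

Each path is a sequence of 9 steps with 3 rights: C(9,3) = 84.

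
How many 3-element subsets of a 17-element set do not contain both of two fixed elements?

665

All 3-subsets: C(17,3) = 680. Those containing both fixed elements: C(15,1) = 15.
680 − 15 = 665.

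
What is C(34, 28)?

1344904

C(34,28) = C(34,6) by symmetry.
C(34,6) = (34·33·32·31·30·29) / 6! = 968330880 / 720 = 1344904.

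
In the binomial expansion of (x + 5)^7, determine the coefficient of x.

109375

The general term is C(7,j)·(x)^j·(5)^(7-j); the x^1 term has j = 1.
C(7,1) = 7.
Coefficient = C(7,1) · 5^6 = 7 · 15625 = 109375.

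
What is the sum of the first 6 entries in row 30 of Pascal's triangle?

174437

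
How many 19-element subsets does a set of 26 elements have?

C(26,19) = C(26,7) by symmetry.
C(26,7) = (26·25·24·23·22·21·20) / 7! = 3315312000 / 5040 = 657800.

657800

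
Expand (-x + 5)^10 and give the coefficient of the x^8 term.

The general term is C(10,j)·(-x)^j·(5)^(10-j); the x^8 term has j = 8.
C(10,8) = 45.
Coefficient = C(10,8) · 5^2 = 45 · 25 = 1125.

1125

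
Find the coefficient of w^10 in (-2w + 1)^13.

292864

The general term is C(13,j)·(-2w)^j·(1)^(13-j); the w^10 term has j = 10.
C(13,10) = 286.
Coefficient = C(13,10) · (-2)^10 = 286 · 1024 = 292864.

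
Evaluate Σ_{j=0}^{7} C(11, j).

1816

1 + 11 + 55 + 165 + 330 + 462 + 462 + 330 = 1816.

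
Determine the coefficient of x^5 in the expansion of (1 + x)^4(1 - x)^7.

Coefficient of x^5 = Σ_{j} C(4,j)·1^j·C(7,5-j)·(-1)^(5-j) for j from 0 to 4.
= (-21) + 140 + (-210) + 84 + (-7) = -14.

-14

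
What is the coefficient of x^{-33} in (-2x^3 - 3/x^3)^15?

General term: C(15,j)·(-2x^3)^j·(-3/x^3)^(15-j), with x-exponent 3j − 3(15−j) = 6j − 45.
Set 6j − 45 = -33: j = 2.
C(15,2) = 105; (-2)^2 = 4; (-3)^13 = -1594323.
Coefficient = 105 · 4 · (-1594323) = -669615660.

-669615660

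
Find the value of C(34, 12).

C(34,12) = (34·33·32·31·30·29·28·27·26·25·24·23) / 12! = 262662462526464000 / 479001600 = 548354040.

548354040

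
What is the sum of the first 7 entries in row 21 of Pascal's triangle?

82160

1 + 21 + 210 + 1330 + 5985 + 20349 + 54264 = 82160.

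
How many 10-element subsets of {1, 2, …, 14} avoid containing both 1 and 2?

506

All 10-subsets: C(14,10) = 1001. Those containing both fixed elements: C(12,8) = 495.
1001 − 495 = 506.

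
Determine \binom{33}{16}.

1166803110

C(33,16) = (33·32·31·30·29·28·27·26·25·24·23·22·21·20·19·18) / 16! = 24412776311194951680000 / 20922789888000 = 1166803110.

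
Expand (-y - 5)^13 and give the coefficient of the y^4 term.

The general term is C(13,j)·(-y)^j·(-5)^(13-j); the y^4 term has j = 4.
C(13,4) = 715.
Coefficient = C(13,4) · (-5)^9 = 715 · (-1953125) = -1396484375.

-1396484375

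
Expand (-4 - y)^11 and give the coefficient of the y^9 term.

The general term is C(11,j)·(-4)^j·(-y)^(11-j); the y^9 term has j = 2.
C(11,2) = 55.
Coefficient = C(11,2) · (-4)^2 · (-1)^9 = 55 · 16 · (-1) = -880.

-880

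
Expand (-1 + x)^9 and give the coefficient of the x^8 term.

The general term is C(9,j)·(-1)^j·(x)^(9-j); the x^8 term has j = 1.
C(9,1) = 9.
Coefficient = C(9,1) · (-1)^1 = 9 · (-1) = -9.

-9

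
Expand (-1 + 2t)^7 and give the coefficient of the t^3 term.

280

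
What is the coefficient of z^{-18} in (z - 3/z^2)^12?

General term: C(12,j)·(z)^j·(-3/z^2)^(12-j), with z-exponent 1j − 2(12−j) = 3j − 24.
Set 3j − 24 = -18: j = 2.
C(12,2) = 66; 1^2 = 1; (-3)^10 = 59049.
Coefficient = 66 · 1 · 59049 = 3897234.

3897234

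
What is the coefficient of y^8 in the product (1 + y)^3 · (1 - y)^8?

5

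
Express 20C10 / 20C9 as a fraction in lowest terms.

11/10

C(n,k+1)/C(n,k) = (n−k)/(k+1) = (20−9)/(9+1) = 11/10.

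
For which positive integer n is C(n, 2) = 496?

32

n(n−1)/2 = 496 ⇒ n(n−1) = 992. Since 32·31 = 992, n = 32.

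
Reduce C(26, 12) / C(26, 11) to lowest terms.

C(n,k+1)/C(n,k) = (n−k)/(k+1) = (26−11)/(11+1) = 15/12 = 5/4.

5/4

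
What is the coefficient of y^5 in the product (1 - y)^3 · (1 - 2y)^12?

Coefficient of y^5 = Σ_{j} C(3,j)·(-1)^j·C(12,5-j)·(-2)^(5-j) for j from 0 to 3.
= (-25344) + (-23760) + (-5280) + (-264) = -54648.

-54648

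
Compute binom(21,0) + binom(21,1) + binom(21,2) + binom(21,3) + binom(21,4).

7547

1 + 21 + 210 + 1330 + 5985 = 7547.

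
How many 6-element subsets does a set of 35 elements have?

1623160

C(35,6) = (35·34·33·32·31·30) / 6! = 1168675200 / 720 = 1623160.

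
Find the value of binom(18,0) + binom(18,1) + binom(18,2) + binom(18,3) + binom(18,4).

4048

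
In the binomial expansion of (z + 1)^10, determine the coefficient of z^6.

210

The general term is C(10,j)·(z)^j·(1)^(10-j); the z^6 term has j = 6.
C(10,6) = 210.
Coefficient = C(10,6) = 210.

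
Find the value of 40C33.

18643560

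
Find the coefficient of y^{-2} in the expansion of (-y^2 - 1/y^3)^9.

-126

General term: C(9,j)·(-y^2)^j·(-1/y^3)^(9-j), with y-exponent 2j − 3(9−j) = 5j − 27.
Set 5j − 27 = -2: j = 5.
C(9,5) = 126; (-1)^5 = -1; (-1)^4 = 1.
Coefficient = 126 · (-1) · 1 = -126.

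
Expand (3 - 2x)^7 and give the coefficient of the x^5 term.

-6048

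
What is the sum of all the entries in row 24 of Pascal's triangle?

Setting x = 1 in (1+x)^24 gives Σ C(24,k) = 2^24 = 16777216.

16777216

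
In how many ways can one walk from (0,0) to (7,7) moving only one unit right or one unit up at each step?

3432

Each path is a sequence of 14 steps with 7 rights: C(14,7) = 3432.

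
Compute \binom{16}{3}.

560

C(16,3) = (16·15·14) / 3! = 3360 / 6 = 560.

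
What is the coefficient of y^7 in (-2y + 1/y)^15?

-2795520

General term: C(15,j)·(-2y)^j·(1/y)^(15-j), with y-exponent 1j − 1(15−j) = 2j − 15.
Set 2j − 15 = 7: j = 11.
C(15,11) = 1365; (-2)^11 = -2048; 1^4 = 1.
Coefficient = 1365 · (-2048) · 1 = -2795520.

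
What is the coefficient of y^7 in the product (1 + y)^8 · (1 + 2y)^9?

329024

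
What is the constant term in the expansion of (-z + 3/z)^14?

-7505784

General term: C(14,j)·(-z)^j·(3/z)^(14-j), with z-exponent 1j − 1(14−j) = 2j − 14.
Set 2j − 14 = 0: j = 7.
C(14,7) = 3432; (-1)^7 = -1; 3^7 = 2187.
Coefficient = 3432 · (-1) · 2187 = -7505784.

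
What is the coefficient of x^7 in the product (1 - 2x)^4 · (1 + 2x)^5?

Coefficient of x^7 = Σ_{j} C(4,j)·(-2)^j·C(5,7-j)·2^(7-j) for j from 2 to 4.
= 768 + (-2560) + 1280 = -512.

-512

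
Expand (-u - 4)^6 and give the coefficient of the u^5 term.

The general term is C(6,j)·(-u)^j·(-4)^(6-j); the u^5 term has j = 5.
C(6,5) = 6.
Coefficient = C(6,5) · (-1)^5 · (-4)^1 = 6 · (-1) · (-4) = 24.

24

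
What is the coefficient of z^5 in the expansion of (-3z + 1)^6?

-1458

The general term is C(6,j)·(-3z)^j·(1)^(6-j); the z^5 term has j = 5.
C(6,5) = 6.
Coefficient = C(6,5) · (-3)^5 = 6 · (-243) = -1458.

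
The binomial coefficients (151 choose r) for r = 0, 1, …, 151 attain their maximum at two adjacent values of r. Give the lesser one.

For odd n = 151, C(151,r) peaks at r = (n−1)/2 and (n+1)/2; the lesser is 75.

75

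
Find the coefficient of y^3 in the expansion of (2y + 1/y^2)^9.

4608

General term: C(9,j)·(2y)^j·(1/y^2)^(9-j), with y-exponent 1j − 2(9−j) = 3j − 18.
Set 3j − 18 = 3: j = 7.
C(9,7) = 36; 2^7 = 128; 1^2 = 1.
Coefficient = 36 · 128 · 1 = 4608.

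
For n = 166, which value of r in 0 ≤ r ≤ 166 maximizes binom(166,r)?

83

C(166,r) is maximized at r = 166/2 = 83.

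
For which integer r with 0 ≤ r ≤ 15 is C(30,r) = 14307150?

C(30,r) increases on 0 ≤ r ≤ 15. C(30,8) = 5852925 and C(30,9) = 14307150, so r = 9.

9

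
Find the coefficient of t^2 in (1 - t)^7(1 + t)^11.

-1

Coefficient of t^2 = Σ_{j} C(7,j)·(-1)^j·C(11,2-j)·1^(2-j) for j from 0 to 2.
= 55 + (-77) + 21 = -1.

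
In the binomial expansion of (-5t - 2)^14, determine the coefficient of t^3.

The general term is C(14,j)·(-5t)^j·(-2)^(14-j); the t^3 term has j = 3.
C(14,3) = 364.
Coefficient = C(14,3) · (-5)^3 · (-2)^11 = 364 · (-125) · (-2048) = 93184000.

93184000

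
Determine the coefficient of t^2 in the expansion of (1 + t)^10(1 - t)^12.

-9

Coefficient of t^2 = Σ_{j} C(10,j)·1^j·C(12,2-j)·(-1)^(2-j) for j from 0 to 2.
= 66 + (-120) + 45 = -9.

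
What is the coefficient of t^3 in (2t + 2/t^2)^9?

18432

General term: C(9,j)·(2t)^j·(2/t^2)^(9-j), with t-exponent 1j − 2(9−j) = 3j − 18.
Set 3j − 18 = 3: j = 7.
C(9,7) = 36; 2^7 = 128; 2^2 = 4.
Coefficient = 36 · 128 · 4 = 18432.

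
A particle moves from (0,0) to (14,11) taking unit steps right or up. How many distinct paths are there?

4457400

Each path is a sequence of 25 steps with 14 rights: C(25,14) = 4457400.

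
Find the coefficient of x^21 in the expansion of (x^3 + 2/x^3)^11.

General term: C(11,j)·(x^3)^j·(2/x^3)^(11-j), with x-exponent 3j − 3(11−j) = 6j − 33.
Set 6j − 33 = 21: j = 9.
C(11,9) = 55; 1^9 = 1; 2^2 = 4.
Coefficient = 55 · 1 · 4 = 220.

220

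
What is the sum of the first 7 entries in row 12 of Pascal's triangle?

2510

1 + 12 + 66 + 220 + 495 + 792 + 924 = 2510.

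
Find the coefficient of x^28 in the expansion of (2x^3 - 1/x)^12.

General term: C(12,j)·(2x^3)^j·(-1/x)^(12-j), with x-exponent 3j − 1(12−j) = 4j − 12.
Set 4j − 12 = 28: j = 10.
C(12,10) = 66; 2^10 = 1024; (-1)^2 = 1.
Coefficient = 66 · 1024 · 1 = 67584.

67584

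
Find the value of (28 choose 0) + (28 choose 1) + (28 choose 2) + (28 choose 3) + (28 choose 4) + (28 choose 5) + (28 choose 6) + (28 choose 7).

1683218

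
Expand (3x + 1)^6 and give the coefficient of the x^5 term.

The general term is C(6,j)·(3x)^j·(1)^(6-j); the x^5 term has j = 5.
C(6,5) = 6.
Coefficient = C(6,5) · 3^5 = 6 · 243 = 1458.

1458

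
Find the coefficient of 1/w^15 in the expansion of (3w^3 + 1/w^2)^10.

30

General term: C(10,j)·(3w^3)^j·(1/w^2)^(10-j), with w-exponent 3j − 2(10−j) = 5j − 20.
Set 5j − 20 = -15: j = 1.
C(10,1) = 10; 3^1 = 3; 1^9 = 1.
Coefficient = 10 · 3 · 1 = 30.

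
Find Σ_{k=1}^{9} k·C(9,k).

2304

Differentiating (1+x)^9 and setting x=1: Σ k·C(9,k) = 9·2^8 = 2304.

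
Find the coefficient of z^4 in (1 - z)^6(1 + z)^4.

2

Coefficient of z^4 = Σ_{j} C(6,j)·(-1)^j·C(4,4-j)·1^(4-j) for j from 0 to 4.
= 1 + (-24) + 90 + (-80) + 15 = 2.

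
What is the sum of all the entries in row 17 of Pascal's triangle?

131072

Setting x = 1 in (1+x)^17 gives Σ C(17,k) = 2^17 = 131072.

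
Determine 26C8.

1562275

C(26,8) = (26·25·24·23·22·21·20·19) / 8! = 62990928000 / 40320 = 1562275.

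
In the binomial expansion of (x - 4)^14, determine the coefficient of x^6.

The general term is C(14,j)·(x)^j·(-4)^(14-j); the x^6 term has j = 6.
C(14,6) = 3003.
Coefficient = C(14,6) · (-4)^8 = 3003 · 65536 = 196804608.

196804608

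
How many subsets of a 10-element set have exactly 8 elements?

45

Choose the 8 positions: C(10,8) = 45.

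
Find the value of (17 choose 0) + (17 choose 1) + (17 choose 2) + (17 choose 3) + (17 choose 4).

1 + 17 + 136 + 680 + 2380 = 3214.

3214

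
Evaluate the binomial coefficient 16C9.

C(16,9) = C(16,7) by symmetry.
C(16,7) = (16·15·14·13·12·11·10) / 7! = 57657600 / 5040 = 11440.

11440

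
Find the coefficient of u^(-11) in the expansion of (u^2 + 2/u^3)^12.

General term: C(12,j)·(u^2)^j·(2/u^3)^(12-j), with u-exponent 2j − 3(12−j) = 5j − 36.
Set 5j − 36 = -11: j = 5.
C(12,5) = 792; 1^5 = 1; 2^7 = 128.
Coefficient = 792 · 1 · 128 = 101376.

101376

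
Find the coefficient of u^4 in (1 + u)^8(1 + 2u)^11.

Coefficient of u^4 = Σ_{j} C(8,j)·1^j·C(11,4-j)·2^(4-j) for j from 0 to 4.
= 5280 + 10560 + 6160 + 1232 + 70 = 23302.

23302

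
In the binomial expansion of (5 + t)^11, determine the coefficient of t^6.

1443750

The general term is C(11,j)·(5)^j·(t)^(11-j); the t^6 term has j = 5.
C(11,5) = 462.
Coefficient = C(11,5) · 5^5 = 462 · 3125 = 1443750.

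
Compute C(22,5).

C(22,5) = (22·21·20·19·18) / 5! = 3160080 / 120 = 26334.

26334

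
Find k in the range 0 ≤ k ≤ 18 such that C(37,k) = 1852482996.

C(37,k) increases on 0 ≤ k ≤ 18. C(37,11) = 854992152 and C(37,12) = 1852482996, so k = 12.

12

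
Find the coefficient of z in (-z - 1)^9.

-9

The general term is C(9,j)·(-z)^j·(-1)^(9-j); the z^1 term has j = 1.
C(9,1) = 9.
Coefficient = C(9,1) · (-1)^1 = 9 · (-1) = -9.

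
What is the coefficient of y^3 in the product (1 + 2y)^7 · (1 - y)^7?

Coefficient of y^3 = Σ_{j} C(7,j)·2^j·C(7,3-j)·(-1)^(3-j) for j from 0 to 3.
= (-35) + 294 + (-588) + 280 = -49.

-49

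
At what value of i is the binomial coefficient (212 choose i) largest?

106

C(212,i) is maximized at i = 212/2 = 106.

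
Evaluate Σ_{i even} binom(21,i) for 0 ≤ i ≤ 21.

Even-i terms of row 21 sum to 2^20 = 1048576.

1048576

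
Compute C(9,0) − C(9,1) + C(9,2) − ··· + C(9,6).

28

The partial alternating sum Σ_{k=0}^{6} (−1)^k C(9,k) = (−1)^6 C(8,6) = 28.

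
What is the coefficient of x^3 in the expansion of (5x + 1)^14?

45500

The general term is C(14,j)·(5x)^j·(1)^(14-j); the x^3 term has j = 3.
C(14,3) = 364.
Coefficient = C(14,3) · 5^3 = 364 · 125 = 45500.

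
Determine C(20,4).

C(20,4) = (20·19·18·17) / 4! = 116280 / 24 = 4845.

4845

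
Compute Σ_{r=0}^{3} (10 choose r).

1 + 10 + 45 + 120 = 176.

176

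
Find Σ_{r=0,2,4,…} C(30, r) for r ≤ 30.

536870912

Half of (1+1)^30 + (1−1)^30 gives the even-index sum: 2^29 = 536870912.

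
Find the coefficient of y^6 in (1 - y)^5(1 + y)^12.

Coefficient of y^6 = Σ_{j} C(5,j)·(-1)^j·C(12,6-j)·1^(6-j) for j from 0 to 5.
= 924 + (-3960) + 4950 + (-2200) + 330 + (-12) = 32.

32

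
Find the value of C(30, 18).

C(30,18) = C(30,12) by symmetry.
C(30,12) = (30·29·28·27·26·25·24·23·22·21·20·19) / 12! = 41430393164160000 / 479001600 = 86493225.

86493225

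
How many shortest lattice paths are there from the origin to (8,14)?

319770

Each path is a sequence of 22 steps with 8 rights: C(22,8) = 319770.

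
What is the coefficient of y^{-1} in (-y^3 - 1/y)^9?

-36

General term: C(9,j)·(-y^3)^j·(-1/y)^(9-j), with y-exponent 3j − 1(9−j) = 4j − 9.
Set 4j − 9 = -1: j = 2.
C(9,2) = 36; (-1)^2 = 1; (-1)^7 = -1.
Coefficient = 36 · 1 · (-1) = -36.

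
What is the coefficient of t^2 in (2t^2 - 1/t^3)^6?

General term: C(6,j)·(2t^2)^j·(-1/t^3)^(6-j), with t-exponent 2j − 3(6−j) = 5j − 18.
Set 5j − 18 = 2: j = 4.
C(6,4) = 15; 2^4 = 16; (-1)^2 = 1.
Coefficient = 15 · 16 · 1 = 240.

240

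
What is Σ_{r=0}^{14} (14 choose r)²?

40116600

Σ C(14,r)² is the coefficient of x^14 in (1+x)^14(1+x)^14 = (1+x)^28, i.e. C(28,14) = 40116600.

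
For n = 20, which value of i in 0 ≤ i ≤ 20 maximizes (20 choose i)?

C(20,i) is maximized at i = 20/2 = 10.

10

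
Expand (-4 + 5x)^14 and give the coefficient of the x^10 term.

2502500000000

The general term is C(14,j)·(-4)^j·(5x)^(14-j); the x^10 term has j = 4.
C(14,4) = 1001.
Coefficient = C(14,4) · (-4)^4 · 5^10 = 1001 · 256 · 9765625 = 2502500000000.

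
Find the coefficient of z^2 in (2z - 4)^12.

The general term is C(12,j)·(2z)^j·(-4)^(12-j); the z^2 term has j = 2.
C(12,2) = 66.
Coefficient = C(12,2) · 2^2 · (-4)^10 = 66 · 4 · 1048576 = 276824064.

276824064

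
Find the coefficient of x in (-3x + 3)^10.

-590490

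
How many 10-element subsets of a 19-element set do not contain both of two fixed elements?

All 10-subsets: C(19,10) = 92378. Those containing both fixed elements: C(17,8) = 24310.
92378 − 24310 = 68068.

68068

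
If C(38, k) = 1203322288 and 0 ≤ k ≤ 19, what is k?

C(38,k) increases on 0 ≤ k ≤ 19. C(38,10) = 472733756 and C(38,11) = 1203322288, so k = 11.

11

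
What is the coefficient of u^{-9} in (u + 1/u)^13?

78

General term: C(13,j)·(u)^j·(1/u)^(13-j), with u-exponent 1j − 1(13−j) = 2j − 13.
Set 2j − 13 = -9: j = 2.
C(13,2) = 78; 1^2 = 1; 1^11 = 1.
Coefficient = 78 · 1 · 1 = 78.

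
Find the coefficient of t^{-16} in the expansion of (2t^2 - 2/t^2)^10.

-10240

General term: C(10,j)·(2t^2)^j·(-2/t^2)^(10-j), with t-exponent 2j − 2(10−j) = 4j − 20.
Set 4j − 20 = -16: j = 1.
C(10,1) = 10; 2^1 = 2; (-2)^9 = -512.
Coefficient = 10 · 2 · (-512) = -10240.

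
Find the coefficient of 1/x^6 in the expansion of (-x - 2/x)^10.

11520

General term: C(10,j)·(-x)^j·(-2/x)^(10-j), with x-exponent 1j − 1(10−j) = 2j − 10.
Set 2j − 10 = -6: j = 2.
C(10,2) = 45; (-1)^2 = 1; (-2)^8 = 256.
Coefficient = 45 · 1 · 256 = 11520.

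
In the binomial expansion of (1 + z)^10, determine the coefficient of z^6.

The general term is C(10,j)·(1)^j·(z)^(10-j); the z^6 term has j = 4.
C(10,4) = 210.
Coefficient = C(10,4) = 210.

210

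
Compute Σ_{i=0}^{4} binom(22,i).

9109

1 + 22 + 231 + 1540 + 7315 = 9109.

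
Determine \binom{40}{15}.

C(40,15) = (40·39·38·37·36·35·34·33·32·31·30·29·28·27·26) / 15! = 52601652673686724608000 / 1307674368000 = 40225345056.

40225345056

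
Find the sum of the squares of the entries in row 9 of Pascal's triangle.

By Vandermonde's identity, Σ C(9,k)² = C(18,9) = 48620.

48620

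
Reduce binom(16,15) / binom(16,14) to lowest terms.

2/15

C(n,k+1)/C(n,k) = (n−k)/(k+1) = (16−14)/(14+1) = 2/15.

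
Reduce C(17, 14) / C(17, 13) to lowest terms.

2/7

C(n,k+1)/C(n,k) = (n−k)/(k+1) = (17−13)/(13+1) = 4/14 = 2/7.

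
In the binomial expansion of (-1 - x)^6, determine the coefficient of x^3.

20

The general term is C(6,j)·(-1)^j·(-x)^(6-j); the x^3 term has j = 3.
C(6,3) = 20.
Coefficient = C(6,3) · (-1)^3 · (-1)^3 = 20 · (-1) · (-1) = 20.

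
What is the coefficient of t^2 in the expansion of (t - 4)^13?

-327155712

The general term is C(13,j)·(t)^j·(-4)^(13-j); the t^2 term has j = 2.
C(13,2) = 78.
Coefficient = C(13,2) · (-4)^11 = 78 · (-4194304) = -327155712.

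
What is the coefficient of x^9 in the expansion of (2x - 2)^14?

-32800768

The general term is C(14,j)·(2x)^j·(-2)^(14-j); the x^9 term has j = 9.
C(14,9) = 2002.
Coefficient = C(14,9) · 2^9 · (-2)^5 = 2002 · 512 · (-32) = -32800768.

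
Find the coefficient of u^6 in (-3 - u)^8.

252

The general term is C(8,j)·(-3)^j·(-u)^(8-j); the u^6 term has j = 2.
C(8,2) = 28.
Coefficient = C(8,2) · (-3)^2 = 28 · 9 = 252.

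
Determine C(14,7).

C(14,7) = (14·13·12·11·10·9·8) / 7! = 17297280 / 5040 = 3432.

3432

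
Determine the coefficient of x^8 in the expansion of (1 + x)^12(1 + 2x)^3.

22671

Coefficient of x^8 = Σ_{j} C(12,j)·1^j·C(3,8-j)·2^(8-j) for j from 5 to 8.
= 6336 + 11088 + 4752 + 495 = 22671.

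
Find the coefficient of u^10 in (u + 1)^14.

The general term is C(14,j)·(u)^j·(1)^(14-j); the u^10 term has j = 10.
C(14,10) = 1001.
Coefficient = C(14,10) = 1001.

1001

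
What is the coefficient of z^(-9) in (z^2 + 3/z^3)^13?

General term: C(13,j)·(z^2)^j·(3/z^3)^(13-j), with z-exponent 2j − 3(13−j) = 5j − 39.
Set 5j − 39 = -9: j = 6.
C(13,6) = 1716; 1^6 = 1; 3^7 = 2187.
Coefficient = 1716 · 1 · 2187 = 3752892.

3752892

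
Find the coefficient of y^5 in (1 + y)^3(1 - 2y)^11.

-2684

Coefficient of y^5 = Σ_{j} C(3,j)·1^j·C(11,5-j)·(-2)^(5-j) for j from 0 to 3.
= (-14784) + 15840 + (-3960) + 220 = -2684.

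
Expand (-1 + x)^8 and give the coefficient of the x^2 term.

28

The general term is C(8,j)·(-1)^j·(x)^(8-j); the x^2 term has j = 6.
C(8,6) = 28.
Coefficient = C(8,6) = 28.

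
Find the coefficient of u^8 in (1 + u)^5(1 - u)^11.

0

Coefficient of u^8 = Σ_{j} C(5,j)·1^j·C(11,8-j)·(-1)^(8-j) for j from 0 to 5.
= 165 + (-1650) + 4620 + (-4620) + 1650 + (-165) = 0.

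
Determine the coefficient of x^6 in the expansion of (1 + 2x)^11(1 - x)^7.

Coefficient of x^6 = Σ_{j} C(11,j)·2^j·C(7,6-j)·(-1)^(6-j) for j from 0 to 6.
= 7 + (-462) + 7700 + (-46200) + 110880 + (-103488) + 29568 = -1995.

-1995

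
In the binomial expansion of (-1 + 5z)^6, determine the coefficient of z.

The general term is C(6,j)·(-1)^j·(5z)^(6-j); the z^1 term has j = 5.
C(6,5) = 6.
Coefficient = C(6,5) · (-1)^5 · 5^1 = 6 · (-1) · 5 = -30.

-30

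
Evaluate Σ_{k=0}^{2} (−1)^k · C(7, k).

The partial alternating sum Σ_{k=0}^{2} (−1)^k C(7,k) = (−1)^2 C(6,2) = 15.

15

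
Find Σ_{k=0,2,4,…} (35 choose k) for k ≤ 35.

Half of (1+1)^35 + (1−1)^35 gives the even-index sum: 2^34 = 17179869184.

17179869184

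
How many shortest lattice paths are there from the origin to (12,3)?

Each path is a sequence of 15 steps with 12 rights: C(15,12) = 455.

455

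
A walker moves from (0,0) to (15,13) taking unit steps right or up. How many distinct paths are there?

Each path is a sequence of 28 steps with 15 rights: C(28,15) = 37442160.

37442160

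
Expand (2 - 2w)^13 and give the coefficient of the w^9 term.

-5857280

The general term is C(13,j)·(2)^j·(-2w)^(13-j); the w^9 term has j = 4.
C(13,4) = 715.
Coefficient = C(13,4) · 2^4 · (-2)^9 = 715 · 16 · (-512) = -5857280.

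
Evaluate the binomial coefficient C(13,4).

715

C(13,4) = (13·12·11·10) / 4! = 17160 / 24 = 715.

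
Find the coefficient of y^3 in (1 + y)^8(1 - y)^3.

-5

Coefficient of y^3 = Σ_{j} C(8,j)·1^j·C(3,3-j)·(-1)^(3-j) for j from 0 to 3.
= (-1) + 24 + (-84) + 56 = -5.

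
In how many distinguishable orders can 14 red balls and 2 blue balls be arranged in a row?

Choose positions for the red balls: C(16,14) = 120.

120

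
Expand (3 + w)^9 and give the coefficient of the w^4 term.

30618

The general term is C(9,j)·(3)^j·(w)^(9-j); the w^4 term has j = 5.
C(9,5) = 126.
Coefficient = C(9,5) · 3^5 = 126 · 243 = 30618.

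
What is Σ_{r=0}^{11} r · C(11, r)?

11264

Differentiating (1+x)^11 and setting x=1: Σ r·C(11,r) = 11·2^10 = 11264.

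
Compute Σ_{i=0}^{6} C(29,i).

621616

1 + 29 + 406 + 3654 + 23751 + 118755 + 475020 = 621616.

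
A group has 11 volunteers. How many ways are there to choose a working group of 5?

462

This is C(11,5) = 462.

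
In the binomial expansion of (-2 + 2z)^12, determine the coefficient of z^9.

-901120

The general term is C(12,j)·(-2)^j·(2z)^(12-j); the z^9 term has j = 3.
C(12,3) = 220.
Coefficient = C(12,3) · (-2)^3 · 2^9 = 220 · (-8) · 512 = -901120.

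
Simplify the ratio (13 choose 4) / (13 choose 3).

5/2

C(n,k+1)/C(n,k) = (n−k)/(k+1) = (13−3)/(3+1) = 10/4 = 5/2.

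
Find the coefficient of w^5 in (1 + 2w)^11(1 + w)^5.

Coefficient of w^5 = Σ_{j} C(11,j)·2^j·C(5,5-j)·1^(5-j) for j from 0 to 5.
= 1 + 110 + 2200 + 13200 + 26400 + 14784 = 56695.

56695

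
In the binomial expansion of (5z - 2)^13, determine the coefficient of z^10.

-22343750000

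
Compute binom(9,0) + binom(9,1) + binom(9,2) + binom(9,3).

1 + 9 + 36 + 84 = 130.

130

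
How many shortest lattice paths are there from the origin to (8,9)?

24310

Each path is a sequence of 17 steps with 8 rights: C(17,8) = 24310.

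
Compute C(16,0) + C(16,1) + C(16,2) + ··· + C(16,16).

Setting x = 1 in (1+x)^16 gives Σ C(16,j) = 2^16 = 65536.

65536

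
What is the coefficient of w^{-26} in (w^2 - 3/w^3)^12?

3897234

General term: C(12,j)·(w^2)^j·(-3/w^3)^(12-j), with w-exponent 2j − 3(12−j) = 5j − 36.
Set 5j − 36 = -26: j = 2.
C(12,2) = 66; 1^2 = 1; (-3)^10 = 59049.
Coefficient = 66 · 1 · 59049 = 3897234.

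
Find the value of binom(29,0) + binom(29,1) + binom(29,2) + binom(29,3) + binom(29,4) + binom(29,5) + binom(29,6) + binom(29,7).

1 + 29 + 406 + 3654 + 23751 + 118755 + 475020 + 1560780 = 2182396.

2182396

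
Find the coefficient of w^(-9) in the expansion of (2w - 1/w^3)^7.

280

General term: C(7,j)·(2w)^j·(-1/w^3)^(7-j), with w-exponent 1j − 3(7−j) = 4j − 21.
Set 4j − 21 = -9: j = 3.
C(7,3) = 35; 2^3 = 8; (-1)^4 = 1.
Coefficient = 35 · 8 · 1 = 280.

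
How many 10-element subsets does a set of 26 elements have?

C(26,10) = (26·25·24·23·22·21·20·19·18·17) / 10! = 19275223968000 / 3628800 = 5311735.

5311735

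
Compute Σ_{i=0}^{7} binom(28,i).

1683218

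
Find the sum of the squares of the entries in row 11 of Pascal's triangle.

705432

By Vandermonde's identity, Σ C(11,r)² = C(22,11) = 705432.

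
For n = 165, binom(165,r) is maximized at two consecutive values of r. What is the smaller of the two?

For odd n = 165, C(165,r) peaks at r = (n−1)/2 and (n+1)/2; the smaller is 82.

82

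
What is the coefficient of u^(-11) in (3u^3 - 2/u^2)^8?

-3072

General term: C(8,j)·(3u^3)^j·(-2/u^2)^(8-j), with u-exponent 3j − 2(8−j) = 5j − 16.
Set 5j − 16 = -11: j = 1.
C(8,1) = 8; 3^1 = 3; (-2)^7 = -128.
Coefficient = 8 · 3 · (-128) = -3072.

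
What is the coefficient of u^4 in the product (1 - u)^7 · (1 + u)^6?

Coefficient of u^4 = Σ_{j} C(7,j)·(-1)^j·C(6,4-j)·1^(4-j) for j from 0 to 4.
= 15 + (-140) + 315 + (-210) + 35 = 15.

15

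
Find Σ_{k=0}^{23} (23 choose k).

Setting x = 1 in (1+x)^23 gives Σ C(23,k) = 2^23 = 8388608.

8388608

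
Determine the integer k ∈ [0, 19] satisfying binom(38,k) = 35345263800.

C(38,k) increases on 0 ≤ k ≤ 19. C(38,18) = 33578000610 and C(38,19) = 35345263800, so k = 19.

19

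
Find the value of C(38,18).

33578000610

C(38,18) = (38·37·36·35·34·33·32·31·30·29·28·27·26·25·24·23·22·21) / 18! = 214978908196382744494080000 / 6402373705728000 = 33578000610.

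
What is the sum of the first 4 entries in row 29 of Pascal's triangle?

4090

1 + 29 + 406 + 3654 = 4090.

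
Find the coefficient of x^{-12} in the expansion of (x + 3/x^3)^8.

General term: C(8,j)·(x)^j·(3/x^3)^(8-j), with x-exponent 1j − 3(8−j) = 4j − 24.
Set 4j − 24 = -12: j = 3.
C(8,3) = 56; 1^3 = 1; 3^5 = 243.
Coefficient = 56 · 1 · 243 = 13608.

13608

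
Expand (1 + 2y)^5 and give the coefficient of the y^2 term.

The general term is C(5,j)·(1)^j·(2y)^(5-j); the y^2 term has j = 3.
C(5,3) = 10.
Coefficient = C(5,3) · 2^2 = 10 · 4 = 40.

40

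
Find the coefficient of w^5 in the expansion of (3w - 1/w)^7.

-5103

General term: C(7,j)·(3w)^j·(-1/w)^(7-j), with w-exponent 1j − 1(7−j) = 2j − 7.
Set 2j − 7 = 5: j = 6.
C(7,6) = 7; 3^6 = 729; (-1)^1 = -1.
Coefficient = 7 · 729 · (-1) = -5103.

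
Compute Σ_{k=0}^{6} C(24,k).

190051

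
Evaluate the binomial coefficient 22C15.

170544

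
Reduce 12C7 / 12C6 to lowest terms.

6/7

C(n,k+1)/C(n,k) = (n−k)/(k+1) = (12−6)/(6+1) = 6/7.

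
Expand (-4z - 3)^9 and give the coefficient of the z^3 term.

-3919104

The general term is C(9,j)·(-4z)^j·(-3)^(9-j); the z^3 term has j = 3.
C(9,3) = 84.
Coefficient = C(9,3) · (-4)^3 · (-3)^6 = 84 · (-64) · 729 = -3919104.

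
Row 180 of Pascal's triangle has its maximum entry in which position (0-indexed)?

C(180,i) is maximized at i = 180/2 = 90.

90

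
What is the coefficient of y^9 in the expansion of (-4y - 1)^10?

2621440

The general term is C(10,j)·(-4y)^j·(-1)^(10-j); the y^9 term has j = 9.
C(10,9) = 10.
Coefficient = C(10,9) · (-4)^9 · (-1)^1 = 10 · (-262144) · (-1) = 2621440.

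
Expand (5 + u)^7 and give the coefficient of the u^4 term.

4375

The general term is C(7,j)·(5)^j·(u)^(7-j); the u^4 term has j = 3.
C(7,3) = 35.
Coefficient = C(7,3) · 5^3 = 35 · 125 = 4375.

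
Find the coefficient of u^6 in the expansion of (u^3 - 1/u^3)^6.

General term: C(6,j)·(u^3)^j·(-1/u^3)^(6-j), with u-exponent 3j − 3(6−j) = 6j − 18.
Set 6j − 18 = 6: j = 4.
C(6,4) = 15; 1^4 = 1; (-1)^2 = 1.
Coefficient = 15 · 1 · 1 = 15.

15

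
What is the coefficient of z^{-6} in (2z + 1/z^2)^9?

General term: C(9,j)·(2z)^j·(1/z^2)^(9-j), with z-exponent 1j − 2(9−j) = 3j − 18.
Set 3j − 18 = -6: j = 4.
C(9,4) = 126; 2^4 = 16; 1^5 = 1.
Coefficient = 126 · 16 · 1 = 2016.

2016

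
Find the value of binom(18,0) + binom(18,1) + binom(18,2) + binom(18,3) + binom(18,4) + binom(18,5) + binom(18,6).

31180

1 + 18 + 153 + 816 + 3060 + 8568 + 18564 = 31180.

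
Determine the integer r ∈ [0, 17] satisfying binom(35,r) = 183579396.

10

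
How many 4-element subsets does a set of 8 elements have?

70

C(8,4) = (8·7·6·5) / 4! = 1680 / 24 = 70.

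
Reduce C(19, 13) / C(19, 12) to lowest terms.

C(n,k+1)/C(n,k) = (n−k)/(k+1) = (19−12)/(12+1) = 7/13.

7/13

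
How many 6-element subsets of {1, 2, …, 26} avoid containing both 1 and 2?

All 6-subsets: C(26,6) = 230230. Those containing both fixed elements: C(24,4) = 10626.
230230 − 10626 = 219604.

219604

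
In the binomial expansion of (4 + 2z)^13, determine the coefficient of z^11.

The general term is C(13,j)·(4)^j·(2z)^(13-j); the z^11 term has j = 2.
C(13,2) = 78.
Coefficient = C(13,2) · 4^2 · 2^11 = 78 · 16 · 2048 = 2555904.

2555904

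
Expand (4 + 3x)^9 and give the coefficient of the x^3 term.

9289728

The general term is C(9,j)·(4)^j·(3x)^(9-j); the x^3 term has j = 6.
C(9,6) = 84.
Coefficient = C(9,6) · 4^6 · 3^3 = 84 · 4096 · 27 = 9289728.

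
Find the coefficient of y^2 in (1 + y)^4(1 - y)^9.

Coefficient of y^2 = Σ_{j} C(4,j)·1^j·C(9,2-j)·(-1)^(2-j) for j from 0 to 2.
= 36 + (-36) + 6 = 6.

6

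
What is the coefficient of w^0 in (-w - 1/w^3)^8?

28

General term: C(8,j)·(-w)^j·(-1/w^3)^(8-j), with w-exponent 1j − 3(8−j) = 4j − 24.
Set 4j − 24 = 0: j = 6.
C(8,6) = 28; (-1)^6 = 1; (-1)^2 = 1.
Coefficient = 28 · 1 · 1 = 28.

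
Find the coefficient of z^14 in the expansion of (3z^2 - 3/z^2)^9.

-177147

General term: C(9,j)·(3z^2)^j·(-3/z^2)^(9-j), with z-exponent 2j − 2(9−j) = 4j − 18.
Set 4j − 18 = 14: j = 8.
C(9,8) = 9; 3^8 = 6561; (-3)^1 = -3.
Coefficient = 9 · 6561 · (-3) = -177147.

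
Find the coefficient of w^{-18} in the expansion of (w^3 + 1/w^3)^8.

8

General term: C(8,j)·(w^3)^j·(1/w^3)^(8-j), with w-exponent 3j − 3(8−j) = 6j − 24.
Set 6j − 24 = -18: j = 1.
C(8,1) = 8; 1^1 = 1; 1^7 = 1.
Coefficient = 8 · 1 · 1 = 8.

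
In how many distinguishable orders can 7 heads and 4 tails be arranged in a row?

330

Choose positions for the heads: C(11,7) = 330.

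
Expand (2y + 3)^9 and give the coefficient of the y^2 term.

The general term is C(9,j)·(2y)^j·(3)^(9-j); the y^2 term has j = 2.
C(9,2) = 36.
Coefficient = C(9,2) · 2^2 · 3^7 = 36 · 4 · 2187 = 314928.

314928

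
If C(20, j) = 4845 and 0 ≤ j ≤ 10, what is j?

4

C(20,j) increases on 0 ≤ j ≤ 10. C(20,3) = 1140 and C(20,4) = 4845, so j = 4.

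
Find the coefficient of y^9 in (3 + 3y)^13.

1139940945

The general term is C(13,j)·(3)^j·(3y)^(13-j); the y^9 term has j = 4.
C(13,4) = 715.
Coefficient = C(13,4) · 3^4 · 3^9 = 715 · 81 · 19683 = 1139940945.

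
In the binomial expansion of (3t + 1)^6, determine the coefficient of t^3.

The general term is C(6,j)·(3t)^j·(1)^(6-j); the t^3 term has j = 3.
C(6,3) = 20.
Coefficient = C(6,3) · 3^3 = 20 · 27 = 540.

540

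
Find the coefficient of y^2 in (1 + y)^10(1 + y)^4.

91

Coefficient of y^2 = Σ_{j} C(10,j)·C(4,2-j) for j from 0 to 2.
= 6 + 40 + 45 = 91.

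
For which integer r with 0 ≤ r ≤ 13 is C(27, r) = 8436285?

C(27,r) increases on 0 ≤ r ≤ 13. C(27,9) = 4686825 and C(27,10) = 8436285, so r = 10.

10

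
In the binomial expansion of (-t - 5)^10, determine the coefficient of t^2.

17578125

The general term is C(10,j)·(-t)^j·(-5)^(10-j); the t^2 term has j = 2.
C(10,2) = 45.
Coefficient = C(10,2) · (-5)^8 = 45 · 390625 = 17578125.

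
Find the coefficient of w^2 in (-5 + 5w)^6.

The general term is C(6,j)·(-5)^j·(5w)^(6-j); the w^2 term has j = 4.
C(6,4) = 15.
Coefficient = C(6,4) · (-5)^4 · 5^2 = 15 · 625 · 25 = 234375.

234375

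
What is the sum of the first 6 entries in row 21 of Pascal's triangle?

1 + 21 + 210 + 1330 + 5985 + 20349 = 27896.

27896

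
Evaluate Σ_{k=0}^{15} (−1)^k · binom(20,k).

The partial alternating sum Σ_{k=0}^{15} (−1)^k C(20,k) = (−1)^15 C(19,15) = -3876.

-3876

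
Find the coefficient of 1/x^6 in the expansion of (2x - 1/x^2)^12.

59136

General term: C(12,j)·(2x)^j·(-1/x^2)^(12-j), with x-exponent 1j − 2(12−j) = 3j − 24.
Set 3j − 24 = -6: j = 6.
C(12,6) = 924; 2^6 = 64; (-1)^6 = 1.
Coefficient = 924 · 64 · 1 = 59136.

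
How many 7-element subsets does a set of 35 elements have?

C(35,7) = (35·34·33·32·31·30·29) / 7! = 33891580800 / 5040 = 6724520.

6724520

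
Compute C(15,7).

6435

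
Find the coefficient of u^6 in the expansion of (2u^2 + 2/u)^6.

General term: C(6,j)·(2u^2)^j·(2/u)^(6-j), with u-exponent 2j − 1(6−j) = 3j − 6.
Set 3j − 6 = 6: j = 4.
C(6,4) = 15; 2^4 = 16; 2^2 = 4.
Coefficient = 15 · 16 · 4 = 960.

960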